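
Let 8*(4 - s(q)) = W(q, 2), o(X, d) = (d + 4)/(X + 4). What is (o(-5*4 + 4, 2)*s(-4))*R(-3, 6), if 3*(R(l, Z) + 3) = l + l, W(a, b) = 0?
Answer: 10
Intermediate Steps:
R(l, Z) = -3 + 2*l/3 (R(l, Z) = -3 + (l + l)/3 = -3 + (2*l)/3 = -3 + 2*l/3)
o(X, d) = (4 + d)/(4 + X)
s(q) = 4 (s(q) = 4 - ⅛*0 = 4 + 0 = 4)
(o(-5*4 + 4, 2)*s(-4))*R(-3, 6) = (((4 + 2)/(4 + (-5*4 + 4)))*4)*(-3 + (⅔)*(-3)) = ((6/(4 + (-20 + 4)))*4)*(-3 - 2) = ((6/(4 - 16))*4)*(-5) = ((6/(-12))*4)*(-5) = (-1/12*6*4)*(-5) = -½*4*(-5) = -2*(-5) = 10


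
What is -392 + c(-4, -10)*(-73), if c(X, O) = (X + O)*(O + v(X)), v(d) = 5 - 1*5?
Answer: -10612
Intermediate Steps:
v(d) = 0 (v(d) = 5 - 5 = 0)
c(X, O) = O*(O + X) (c(X, O) = (X + O)*(O + 0) = (O + X)*O = O*(O + X))
-392 + c(-4, -10)*(-73) = -392 - 10*(-10 - 4)*(-73) = -392 - 10*(-14)*(-73) = -392 + 140*(-73) = -392 - 10220 = -10612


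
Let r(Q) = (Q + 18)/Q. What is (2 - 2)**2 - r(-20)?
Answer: -1/10 ≈ -0.10000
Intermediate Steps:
r(Q) = (18 + Q)/Q
(2 - 2)**2 - r(-20) = (2 - 2)**2 - (18 - 20)/(-20) = 0**2 - (-1)*(-2)/20 = 0 - 1*1/10 = 0 - 1/10 = -1/10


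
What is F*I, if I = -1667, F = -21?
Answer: 35007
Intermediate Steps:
F*I = -21*(-1667) = 35007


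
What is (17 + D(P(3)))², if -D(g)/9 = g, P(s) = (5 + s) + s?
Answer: 6724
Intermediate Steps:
P(s) = 5 + 2*s
D(g) = -9*g
(17 + D(P(3)))² = (17 - 9*(5 + 2*3))² = (17 - 9*(5 + 6))² = (17 - 9*11)² = (17 - 99)² = (-82)² = 6724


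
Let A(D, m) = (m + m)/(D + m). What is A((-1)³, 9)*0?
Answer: 0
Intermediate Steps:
A(D, m) = 2*m/(D + m) (A(D, m) = (2*m)/(D + m) = 2*m/(D + m))
A((-1)³, 9)*0 = (2*9/((-1)³ + 9))*0 = (2*9/(-1 + 9))*0 = (2*9/8)*0 = (2*9*(⅛))*0 = (9/4)*0 = 0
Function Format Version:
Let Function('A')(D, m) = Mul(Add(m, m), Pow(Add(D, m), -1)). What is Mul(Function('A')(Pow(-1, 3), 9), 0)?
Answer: 0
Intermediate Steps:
Function('A')(D, m) = Mul(2, m, Pow(Add(D, m), -1)) (Function('A')(D, m) = Mul(Mul(2, m), Pow(Add(D, m), -1)) = Mul(2, m, Pow(Add(D, m), -1)))
Mul(Function('A')(Pow(-1, 3), 9), 0) = Mul(Mul(2, 9, Pow(Add(Pow(-1, 3), 9), -1)), 0) = Mul(Mul(2, 9, Pow(Add(-1, 9), -1)), 0) = Mul(Mul(2, 9, Pow(8, -1)), 0) = Mul(Mul(2, 9, Rational(1, 8)), 0) = Mul(Rational(9, 4), 0) = 0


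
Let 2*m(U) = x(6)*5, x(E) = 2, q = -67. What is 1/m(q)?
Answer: 1/5 ≈ 0.20000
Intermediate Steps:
m(U) = 5 (m(U) = (2*5)/2 = (1/2)*10 = 5)
1/m(q) = 1/5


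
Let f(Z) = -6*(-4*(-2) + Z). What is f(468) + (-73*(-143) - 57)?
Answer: 7526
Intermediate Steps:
f(Z) = -48 - 6*Z (f(Z) = -6*(8 + Z) = -48 - 6*Z)
f(468) + (-73*(-143) - 57) = (-48 - 6*468) + (-73*(-143) - 57) = (-48 - 2808) + (10439 - 57) = -2856 + 10382 = 7526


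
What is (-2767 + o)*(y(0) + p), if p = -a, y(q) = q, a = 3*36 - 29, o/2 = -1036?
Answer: 382281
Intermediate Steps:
o = -2072 (o = 2*(-1036) = -2072)
a = 79 (a = 108 - 29 = 79)
p = -79 (p = -1*79 = -79)
(-2767 + o)*(y(0) + p) = (-2767 - 2072)*(0 - 79) = -4839*(-79) = 382281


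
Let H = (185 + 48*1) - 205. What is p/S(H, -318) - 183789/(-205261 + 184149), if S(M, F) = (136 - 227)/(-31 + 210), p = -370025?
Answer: 15366581989/21112 ≈ 7.2786e+5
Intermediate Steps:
H = 28 (H = (185 + 48) - 205 = 233 - 205 = 28)
S(M, F) = -91/179
p/S(H, -318) - 183789/(-205261 + 184149) = -370025/(-91/179) - 183789/(-205261 + 184149) = -370025*(-179/91) - 183789/(-21112) = 66234475/91 - 183789*(-1/21112) = 66234475/91 + 183789/21112 = 15366581989/21112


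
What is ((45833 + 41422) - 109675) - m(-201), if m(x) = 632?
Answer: -23052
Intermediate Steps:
((45833 + 41422) - 109675) - m(-201) = ((45833 + 41422) - 109675) - 1*632 = (87255 - 109675) - 632 = -22420 - 632 = -23052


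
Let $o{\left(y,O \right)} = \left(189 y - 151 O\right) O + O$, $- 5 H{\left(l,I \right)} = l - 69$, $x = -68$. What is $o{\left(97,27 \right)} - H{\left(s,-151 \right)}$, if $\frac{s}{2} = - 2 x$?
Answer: $\frac{1924898}{5} \approx 3.8498 \cdot 10^{5}$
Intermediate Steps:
$s = 272$ ($s = 2 \left(\left(-2\right) \left(-68\right)\right) = 2 \cdot 136 = 272$)
$H{\left(l,I \right)} = \frac{69}{5} - \frac{l}{5}$ ($H{\left(l,I \right)} = - \frac{l - 69}{5} = - \frac{-69 + l}{5} = \frac{69}{5} - \frac{l}{5}$)
$o{\left(y,O \right)} = O + O \left(- 151 O + 189 y\right)$ ($o{\left(y,O \right)} = \left(- 151 O + 189 y\right) O + O = O \left(- 151 O + 189 y\right) + O = O + O \left(- 151 O + 189 y\right)$)
$o{\left(97,27 \right)} - H{\left(s,-151 \right)} = 27 \left(1 - 4077 + 189 \cdot 97\right) - \left(\frac{69}{5} - \frac{272}{5}\right) = 27 \left(1 - 4077 + 18333\right) - \left(\frac{69}{5} - \frac{272}{5}\right) = 27 \cdot 14257 - - \frac{203}{5} = 384939 + \frac{203}{5} = \frac{1924898}{5}$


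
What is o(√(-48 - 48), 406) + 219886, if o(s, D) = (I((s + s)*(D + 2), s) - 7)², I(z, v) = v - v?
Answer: 219935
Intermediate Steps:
I(z, v) = 0
o(s, D) = 49 (o(s, D) = (0 - 7)² = (-7)² = 49)
o(√(-48 - 48), 406) + 219886 = 49 + 219886 = 219935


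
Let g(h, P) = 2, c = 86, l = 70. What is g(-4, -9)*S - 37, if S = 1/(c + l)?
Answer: -2885/78 ≈ -36.987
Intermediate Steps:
S = 1/156 (S = 1/(86 + 70) = 1/156 ≈ 0.0064103)
g(-4, -9)*S - 37 = 2*(1/156) - 37 = 1/78 - 37 = -2885/78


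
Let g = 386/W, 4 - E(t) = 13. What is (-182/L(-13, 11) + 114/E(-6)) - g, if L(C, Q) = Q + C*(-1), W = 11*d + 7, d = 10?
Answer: -11021/468 ≈ -23.549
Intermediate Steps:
E(t) = -9 (E(t) = 4 - 1*13 = 4 - 13 = -9)
W = 117 (W = 11*10 + 7 = 110 + 7 = 117)
L(C, Q) = Q - C
g = 386/117 ≈ 3.2991
(-182/L(-13, 11) + 114/E(-6)) - g = (-182/(11 - 1*(-13)) + 114/(-9)) - 1*386/117 = (-182/(11 + 13) + 114*(-⅑)) - 386/117 = (-182/24 - 38/3) - 386/117 = (-182*1/24 - 38/3) - 386/117 = (-91/12 - 38/3) - 386/117 = -81/4 - 386/117 = -11021/468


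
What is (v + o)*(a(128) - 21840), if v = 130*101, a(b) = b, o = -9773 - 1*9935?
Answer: 142821536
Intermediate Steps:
o = -19708 (o = -9773 - 9935 = -19708)
v = 13130
(v + o)*(a(128) - 21840) = (13130 - 19708)*(128 - 21840) = -6578*(-21712) = 142821536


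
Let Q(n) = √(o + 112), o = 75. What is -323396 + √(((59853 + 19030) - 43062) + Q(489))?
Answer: -323396 + √(35821 + √187) ≈ -3.2321e+5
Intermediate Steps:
Q(n) = √187 (Q(n) = √(75 + 112) = √187)
-323396 + √(((59853 + 19030) - 43062) + Q(489)) = -323396 + √(((59853 + 19030) - 43062) + √187) = -323396 + √((78883 - 43062) + √187) = -323396 + √(35821 + √187)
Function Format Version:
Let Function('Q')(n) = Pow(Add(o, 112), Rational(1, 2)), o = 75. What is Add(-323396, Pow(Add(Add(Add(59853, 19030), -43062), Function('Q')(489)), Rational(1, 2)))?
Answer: Add(-323396, Pow(Add(35821, Pow(187, Rational(1, 2))), Rational(1, 2))) ≈ -3.2321e+5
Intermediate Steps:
Function('Q')(n) = Pow(187, Rational(1, 2)) (Function('Q')(n) = Pow(Add(75, 112), Rational(1, 2)) = Pow(187, Rational(1, 2)))
Add(-323396, Pow(Add(Add(Add(59853, 19030), -43062), Function('Q')(489)), Rational(1, 2))) = Add(-323396, Pow(Add(Add(Add(59853, 19030), -43062), Pow(187, Rational(1, 2))), Rational(1, 2))) = Add(-323396, Pow(Add(Add(78883, -43062), Pow(187, Rational(1, 2))), Rational(1, 2))) = Add(-323396, Pow(Add(35821, Pow(187, Rational(1, 2))), Rational(1, 2)))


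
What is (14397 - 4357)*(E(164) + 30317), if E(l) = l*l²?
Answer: 44590260440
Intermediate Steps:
E(l) = l³
(14397 - 4357)*(E(164) + 30317) = (14397 - 4357)*(164³ + 30317) = 10040*(4410944 + 30317) = 10040*4441261 = 44590260440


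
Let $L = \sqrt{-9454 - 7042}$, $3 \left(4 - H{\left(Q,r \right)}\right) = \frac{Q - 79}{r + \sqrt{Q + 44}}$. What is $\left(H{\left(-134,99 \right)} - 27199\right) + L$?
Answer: $\frac{- 81585 \sqrt{10} + 396 \sqrt{1031} + 2692234 i + 12 i \sqrt{10310}}{3 \left(\sqrt{10} - 33 i\right)} \approx -27194.0 + 128.37 i$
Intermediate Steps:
$H{\left(Q,r \right)} = 4 - \frac{-79 + Q}{3 \left(r + \sqrt{44 + Q}\right)}$ ($H{\left(Q,r \right)} = 4 - \frac{\left(Q - 79\right) \frac{1}{r + \sqrt{Q + 44}}}{3} = 4 - \frac{\left(-79 + Q\right) \frac{1}{r + \sqrt{44 + Q}}}{3} = 4 - \frac{\frac{1}{r + \sqrt{44 + Q}} \left(-79 + Q\right)}{3} = 4 - \frac{-79 + Q}{3 \left(r + \sqrt{44 + Q}\right)}$)
$L = 4 i \sqrt{1031}$ ($L = \sqrt{-16496} = 4 i \sqrt{1031} \approx 128.44 i$)
$\left(H{\left(-134,99 \right)} - 27199\right) + L = \left(\frac{79 - -134 + 12 \cdot 99 + 12 \sqrt{44 - 134}}{3 \left(99 + \sqrt{44 - 134}\right)} - 27199\right) + 4 i \sqrt{1031} = \left(\frac{79 + 134 + 1188 + 12 \sqrt{-90}}{3 \left(99 + \sqrt{-90}\right)} - 27199\right) + 4 i \sqrt{1031} = \left(\frac{79 + 134 + 1188 + 12 \cdot 3 i \sqrt{10}}{3 \left(99 + 3 i \sqrt{10}\right)} - 27199\right) + 4 i \sqrt{1031} = \left(\frac{79 + 134 + 1188 + 36 i \sqrt{10}}{3 \left(99 + 3 i \sqrt{10}\right)} - 27199\right) + 4 i \sqrt{1031} = \left(\frac{1401 + 36 i \sqrt{10}}{3 \left(99 + 3 i \sqrt{10}\right)} - 27199\right) + 4 i \sqrt{1031} = \left(-27199 + \frac{1401 + 36 i \sqrt{10}}{3 \left(99 + 3 i \sqrt{10}\right)}\right) + 4 i \sqrt{1031} = -27199 + 4 i \sqrt{1031} + \frac{1401 + 36 i \sqrt{10}}{3 \left(99 + 3 i \sqrt{10}\right)}$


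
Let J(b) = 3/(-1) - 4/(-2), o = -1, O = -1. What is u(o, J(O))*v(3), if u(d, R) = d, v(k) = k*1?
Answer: -3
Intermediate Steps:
J(b) = -1 (J(b) = 3*(-1) - 4*(-½) = -3 + 2 = -1)
v(k) = k
u(o, J(O))*v(3) = -1*3 = -3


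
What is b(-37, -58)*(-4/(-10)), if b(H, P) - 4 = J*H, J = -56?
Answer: 4152/5 ≈ 830.40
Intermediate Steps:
b(H, P) = 4 - 56*H
b(-37, -58)*(-4/(-10)) = (4 - 56*(-37))*(-4/(-10)) = (4 + 2072)*(-4*(-⅒)) = 2076*(⅖) = 4152/5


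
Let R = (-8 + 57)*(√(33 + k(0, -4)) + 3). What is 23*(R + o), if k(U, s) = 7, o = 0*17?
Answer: 3381 + 2254*√10 ≈ 10509.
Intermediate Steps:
o = 0
R = 147 + 98*√10 (R = (-8 + 57)*(√(33 + 7) + 3) = 49*(√40 + 3) = 49*(2*√10 + 3) = 49*(3 + 2*√10) = 147 + 98*√10 ≈ 456.90)
23*(R + o) = 23*((147 + 98*√10) + 0) = 23*(147 + 98*√10) = 3381 + 2254*√10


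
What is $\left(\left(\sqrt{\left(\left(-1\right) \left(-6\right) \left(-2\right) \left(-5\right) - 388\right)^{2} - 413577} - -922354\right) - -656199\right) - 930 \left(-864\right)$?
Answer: $2382073 + i \sqrt{305993} \approx 2.3821 \cdot 10^{6} + 553.17 i$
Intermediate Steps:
$\left(\left(\sqrt{\left(\left(-1\right) \left(-6\right) \left(-2\right) \left(-5\right) - 388\right)^{2} - 413577} - -922354\right) - -656199\right) - 930 \left(-864\right) = \left(\left(\sqrt{\left(6 \left(-2\right) \left(-5\right) - 388\right)^{2} - 413577} + 922354\right) + 656199\right) - -803520 = \left(\left(\sqrt{\left(\left(-12\right) \left(-5\right) - 388\right)^{2} - 413577} + 922354\right) + 656199\right) + 803520 = \left(\left(\sqrt{\left(60 - 388\right)^{2} - 413577} + 922354\right) + 656199\right) + 803520 = \left(\left(\sqrt{\left(-328\right)^{2} - 413577} + 922354\right) + 656199\right) + 803520 = \left(\left(\sqrt{107584 - 413577} + 922354\right) + 656199\right) + 803520 = \left(\left(\sqrt{-305993} + 922354\right) + 656199\right) + 803520 = \left(\left(i \sqrt{305993} + 922354\right) + 656199\right) + 803520 = \left(\left(922354 + i \sqrt{305993}\right) + 656199\right) + 803520 = \left(1578553 + i \sqrt{305993}\right) + 803520 = 2382073 + i \sqrt{305993}$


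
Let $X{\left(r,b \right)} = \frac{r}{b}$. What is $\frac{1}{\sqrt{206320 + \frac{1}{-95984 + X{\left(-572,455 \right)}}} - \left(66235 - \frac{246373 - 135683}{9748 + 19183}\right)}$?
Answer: $- \frac{37247052975931187676}{2466800016510212626606411} - \frac{5022016566 \sqrt{64682080780276555}}{12334000082551063133032055} \approx -1.5203 \cdot 10^{-5}$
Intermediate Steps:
$\frac{1}{\sqrt{206320 + \frac{1}{-95984 + X{\left(-572,455 \right)}}} - \left(66235 - \frac{246373 - 135683}{9748 + 19183}\right)} = \frac{1}{\sqrt{206320 + \frac{1}{-95984 - \frac{572}{455}}} - \left(66235 - \frac{246373 - 135683}{9748 + 19183}\right)} = \frac{1}{\sqrt{206320 + \frac{1}{-95984 - \frac{44}{35}}} - \left(66235 - \frac{110690}{28931}\right)} = \frac{1}{\sqrt{206320 + \frac{1}{-95984 - \frac{44}{35}}} + \left(-66235 + 110690 \cdot \frac{1}{28931}\right)} = \frac{1}{\sqrt{206320 + \frac{1}{- \frac{3359484}{35}}} + \left(-66235 + \frac{110690}{28931}\right)} = \frac{1}{\sqrt{206320 - \frac{35}{3359484}} - \frac{1916134095}{28931}} = \frac{1}{\sqrt{\frac{693128738845}{3359484}} - \frac{1916134095}{28931}} = \frac{1}{\frac{\sqrt{64682080780276555}}{559914} - \frac{1916134095}{28931}} = \frac{1}{- \frac{1916134095}{28931} + \frac{\sqrt{64682080780276555}}{559914}}$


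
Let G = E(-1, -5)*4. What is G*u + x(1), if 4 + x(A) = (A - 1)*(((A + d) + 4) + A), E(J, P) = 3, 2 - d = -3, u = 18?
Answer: 212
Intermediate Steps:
d = 5 (d = 2 - 1*(-3) = 2 + 3 = 5)
x(A) = -4 + (-1 + A)*(9 + 2*A) (x(A) = -4 + (A - 1)*(((A + 5) + 4) + A) = -4 + (-1 + A)*(((5 + A) + 4) + A) = -4 + (-1 + A)*((9 + A) + A) = -4 + (-1 + A)*(9 + 2*A))
G = 12 (G = 3*4 = 12)
G*u + x(1) = 12*18 + (-13 + 2*1**2 + 7*1) = 216 + (-13 + 2*1 + 7) = 216 + (-13 + 2 + 7) = 216 - 4 = 212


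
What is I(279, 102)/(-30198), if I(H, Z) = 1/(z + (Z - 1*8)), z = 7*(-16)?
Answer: 1/543564 ≈ 1.8397e-6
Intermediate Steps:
z = -112
I(H, Z) = 1/(-120 + Z) (I(H, Z) = 1/(-112 + (Z - 1*8)) = 1/(-112 + (Z - 8)) = 1/(-112 + (-8 + Z)) = 1/(-120 + Z))
I(279, 102)/(-30198) = 1/((-120 + 102)*(-30198)) = -1/30198/(-18) = -1/18*(-1/30198) = 1/543564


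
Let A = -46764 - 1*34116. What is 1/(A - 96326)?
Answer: -1/177206 ≈ -5.6432e-6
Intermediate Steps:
A = -80880 (A = -46764 - 34116 = -80880)
1/(A - 96326) = 1/(-80880 - 96326) = 1/(-177206) = -1/177206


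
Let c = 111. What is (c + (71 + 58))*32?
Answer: 7680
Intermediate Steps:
(c + (71 + 58))*32 = (111 + (71 + 58))*32 = (111 + 129)*32 = 240*32 = 7680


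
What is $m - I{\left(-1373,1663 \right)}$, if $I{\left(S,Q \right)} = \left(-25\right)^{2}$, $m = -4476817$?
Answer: $-4477442$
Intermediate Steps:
$I{\left(S,Q \right)} = 625$
$m - I{\left(-1373,1663 \right)} = -4476817 - 625 = -4477442$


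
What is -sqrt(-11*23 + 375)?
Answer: -sqrt(122) ≈ -11.045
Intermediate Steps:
-sqrt(-11*23 + 375) = -sqrt(-253 + 375) = -sqrt(122)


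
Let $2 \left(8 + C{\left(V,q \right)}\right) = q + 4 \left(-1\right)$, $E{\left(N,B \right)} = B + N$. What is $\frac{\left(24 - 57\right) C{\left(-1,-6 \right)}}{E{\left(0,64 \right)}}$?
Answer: $\frac{429}{64} \approx 6.7031$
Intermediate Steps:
$C{\left(V,q \right)} = -10 + \frac{q}{2}$ ($C{\left(V,q \right)} = -8 + \frac{q + 4 \left(-1\right)}{2} = -8 + \frac{q - 4}{2} = -8 + \frac{-4 + q}{2} = -8 + \left(-2 + \frac{q}{2}\right) = -10 + \frac{q}{2}$)
$\frac{\left(24 - 57\right) C{\left(-1,-6 \right)}}{E{\left(0,64 \right)}} = \frac{\left(24 - 57\right) \left(-10 + \frac{1}{2} \left(-6\right)\right)}{64 + 0} = \frac{\left(-33\right) \left(-10 - 3\right)}{64} = \left(-33\right) \left(-13\right) \frac{1}{64} = 429 \cdot \frac{1}{64} = \frac{429}{64}$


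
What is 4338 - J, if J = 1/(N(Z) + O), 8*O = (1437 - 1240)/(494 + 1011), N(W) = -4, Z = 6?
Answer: 208075534/47963 ≈ 4338.3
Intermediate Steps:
O = 197/12040 (O = ((1437 - 1240)/(494 + 1011))/8 = (197/1505)/8 = (197*(1/1505))/8 = (⅛)*(197/1505) = 197/12040 ≈ 0.016362)
J = -12040/47963 (J = 1/(-4 + 197/12040) = 1/(-47963/12040) = -12040/47963 ≈ -0.25103)
4338 - J = 4338 - 1*(-12040/47963) = 4338 + 12040/47963 = 208075534/47963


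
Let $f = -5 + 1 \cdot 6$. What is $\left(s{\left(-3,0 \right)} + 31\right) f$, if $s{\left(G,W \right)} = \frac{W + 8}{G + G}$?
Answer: $\frac{89}{3} \approx 29.667$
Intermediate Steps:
$s{\left(G,W \right)} = \frac{8 + W}{2 G}$
$f = 1$ ($f = -5 + 6 = 1$)
$\left(s{\left(-3,0 \right)} + 31\right) f = \left(\frac{8 + 0}{2 \left(-3\right)} + 31\right) 1 = \left(\frac{1}{2} \left(- \frac{1}{3}\right) 8 + 31\right) 1 = \left(- \frac{4}{3} + 31\right) 1 = \frac{89}{3} \cdot 1 = \frac{89}{3}$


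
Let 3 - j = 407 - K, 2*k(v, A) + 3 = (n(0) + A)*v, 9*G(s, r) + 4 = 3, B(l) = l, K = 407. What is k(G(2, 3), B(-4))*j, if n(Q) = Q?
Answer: -23/6 ≈ -3.8333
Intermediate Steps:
G(s, r) = -⅑ (G(s, r) = -4/9 + (⅑)*3 = -4/9 + ⅓ = -⅑)
k(v, A) = -3/2 + A*v/2 (k(v, A) = -3/2 + ((0 + A)*v)/2 = -3/2 + (A*v)/2 = -3/2 + A*v/2)
j = 3 (j = 3 - (407 - 1*407) = 3 - (407 - 407) = 3 - 1*0 = 3 + 0 = 3)
k(G(2, 3), B(-4))*j = (-3/2 + (½)*(-4)*(-⅑))*3 = (-3/2 + 2/9)*3 = -23/18*3 = -23/6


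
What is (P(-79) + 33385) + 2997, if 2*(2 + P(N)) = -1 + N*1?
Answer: 36340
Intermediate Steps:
P(N) = -5/2 + N/2 (P(N) = -2 + (-1 + N*1)/2 = -2 + (-1 + N)/2 = -2 + (-½ + N/2) = -5/2 + N/2)
(P(-79) + 33385) + 2997 = ((-5/2 + (½)*(-79)) + 33385) + 2997 = ((-5/2 - 79/2) + 33385) + 2997 = (-42 + 33385) + 2997 = 33343 + 2997 = 36340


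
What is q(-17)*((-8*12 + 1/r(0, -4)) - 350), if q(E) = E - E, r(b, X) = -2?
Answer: 0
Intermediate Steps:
q(E) = 0
q(-17)*((-8*12 + 1/r(0, -4)) - 350) = 0*((-8*12 + 1/(-2)) - 350) = 0*((-96 - ½) - 350) = 0*(-193/2 - 350) = 0*(-893/2) = 0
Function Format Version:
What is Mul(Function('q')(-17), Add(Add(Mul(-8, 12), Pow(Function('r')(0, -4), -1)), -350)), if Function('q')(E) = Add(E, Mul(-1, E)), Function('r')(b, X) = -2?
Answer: 0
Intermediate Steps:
Function('q')(E) = 0
Mul(Function('q')(-17), Add(Add(Mul(-8, 12), Pow(Function('r')(0, -4), -1)), -350)) = Mul(0, Add(Add(Mul(-8, 12), Pow(-2, -1)), -350)) = Mul(0, Add(Add(-96, Rational(-1, 2)), -350)) = Mul(0, Add(Rational(-193, 2), -350)) = Mul(0, Rational(-893, 2)) = 0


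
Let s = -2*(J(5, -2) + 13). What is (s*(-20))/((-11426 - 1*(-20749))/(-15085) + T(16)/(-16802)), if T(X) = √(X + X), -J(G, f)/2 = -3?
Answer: -7543563672757905800/6134415788627729 + 2905796535782000*√2/6134415788627729 ≈ -1229.0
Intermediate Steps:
J(G, f) = 6 (J(G, f) = -2*(-3) = 6)
T(X) = √2*√X (T(X) = √(2*X) = √2*√X)
s = -38 (s = -2*(6 + 13) = -2*19 = -38)
(s*(-20))/((-11426 - 1*(-20749))/(-15085) + T(16)/(-16802)) = (-38*(-20))/((-11426 - 1*(-20749))/(-15085) + (√2*√16)/(-16802)) = 760/((-11426 + 20749)*(-1/15085) + (√2*4)*(-1/16802)) = 760/(9323*(-1/15085) + (4*√2)*(-1/16802)) = 760/(-9323/15085 - 2*√2/8401)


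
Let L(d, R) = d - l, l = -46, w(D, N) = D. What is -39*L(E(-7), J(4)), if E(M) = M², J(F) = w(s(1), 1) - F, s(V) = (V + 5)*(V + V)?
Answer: -3705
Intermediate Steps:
s(V) = 2*V*(5 + V) (s(V) = (5 + V)*(2*V) = 2*V*(5 + V))
J(F) = 12 - F (J(F) = 2*1*(5 + 1) - F = 2*1*6 - F = 12 - F)
L(d, R) = 46 + d (L(d, R) = d - 1*(-46) = d + 46 = 46 + d)
-39*L(E(-7), J(4)) = -39*(46 + (-7)²) = -39*(46 + 49) = -39*95 = -3705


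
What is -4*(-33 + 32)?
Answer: 4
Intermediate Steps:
-4*(-33 + 32) = -4*(-1) = 4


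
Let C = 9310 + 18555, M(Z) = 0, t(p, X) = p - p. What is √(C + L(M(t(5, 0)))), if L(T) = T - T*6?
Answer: √27865 ≈ 166.93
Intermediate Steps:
t(p, X) = 0
C = 27865
L(T) = -5*T (L(T) = T - 6*T = -5*T)
√(C + L(M(t(5, 0)))) = √(27865 - 5*0) = √(27865 + 0) = √27865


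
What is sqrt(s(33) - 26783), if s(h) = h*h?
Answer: I*sqrt(25694) ≈ 160.29*I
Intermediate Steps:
s(h) = h**2
sqrt(s(33) - 26783) = sqrt(33**2 - 26783) = sqrt(1089 - 26783) = sqrt(-25694) = I*sqrt(25694)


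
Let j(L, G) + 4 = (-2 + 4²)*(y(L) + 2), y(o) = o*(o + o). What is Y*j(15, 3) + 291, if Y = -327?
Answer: -2067657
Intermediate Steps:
y(o) = 2*o² (y(o) = o*(2*o) = 2*o²)
j(L, G) = 24 + 28*L² (j(L, G) = -4 + (-2 + 4²)*(2*L² + 2) = -4 + (-2 + 16)*(2 + 2*L²) = -4 + 14*(2 + 2*L²) = -4 + (28 + 28*L²) = 24 + 28*L²)
Y*j(15, 3) + 291 = -327*(24 + 28*15²) + 291 = -327*(24 + 28*225) + 291 = -327*(24 + 6300) + 291 = -327*6324 + 291 = -2067948 + 291 = -2067657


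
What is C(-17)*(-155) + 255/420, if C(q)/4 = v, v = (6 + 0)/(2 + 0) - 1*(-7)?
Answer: -173583/28 ≈ -6199.4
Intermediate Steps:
v = 10 (v = 6/2 + 7 = 6*(½) + 7 = 3 + 7 = 10)
C(q) = 40 (C(q) = 4*10 = 40)
C(-17)*(-155) + 255/420 = 40*(-155) + 255/420 = -6200 + 255*(1/420) = -6200 + 17/28 = -173583/28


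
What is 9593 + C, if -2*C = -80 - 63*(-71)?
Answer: 14793/2 ≈ 7396.5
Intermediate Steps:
C = -4393/2 (C = -(-80 - 63*(-71))/2 = -(-80 + 4473)/2 = -½*4393 = -4393/2 ≈ -2196.5)
9593 + C = 9593 - 4393/2 = 14793/2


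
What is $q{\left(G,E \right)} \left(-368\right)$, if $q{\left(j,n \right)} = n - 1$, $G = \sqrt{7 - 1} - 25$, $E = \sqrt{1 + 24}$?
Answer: $-1472$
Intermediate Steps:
$E = 5$ ($E = \sqrt{25} = 5$)
$G = -25 + \sqrt{6}$ ($G = \sqrt{6} - 25 = -25 + \sqrt{6} \approx -22.551$)
$q{\left(j,n \right)} = -1 + n$
$q{\left(G,E \right)} \left(-368\right) = \left(-1 + 5\right) \left(-368\right) = 4 \left(-368\right) = -1472$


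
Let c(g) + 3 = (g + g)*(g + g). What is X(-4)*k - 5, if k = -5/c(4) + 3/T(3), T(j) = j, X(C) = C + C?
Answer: -753/61 ≈ -12.344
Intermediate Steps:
X(C) = 2*C
c(g) = -3 + 4*g² (c(g) = -3 + (g + g)*(g + g) = -3 + (2*g)*(2*g) = -3 + 4*g²)
k = 56/61 (k = -5/(-3 + 4*4²) + 3/3 = -5/(-3 + 4*16) + 3*(⅓) = -5/(-3 + 64) + 1 = -5/61 + 1 = 56/61 ≈ 0.91803)
X(-4)*k - 5 = (2*(-4))*(56/61) - 5 = -8*56/61 - 5 = -448/61 - 5 = -753/61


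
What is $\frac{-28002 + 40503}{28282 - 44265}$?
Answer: $- \frac{12501}{15983} \approx -0.78214$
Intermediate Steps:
$\frac{-28002 + 40503}{28282 - 44265} = \frac{12501}{-15983} = 12501 \left(- \frac{1}{15983}\right) = - \frac{12501}{15983}$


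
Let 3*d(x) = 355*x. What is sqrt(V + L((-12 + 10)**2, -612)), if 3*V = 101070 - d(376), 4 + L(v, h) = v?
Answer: sqrt(169730)/3 ≈ 137.33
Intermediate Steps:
d(x) = 355*x/3 (d(x) = (355*x)/3 = 355*x/3)
L(v, h) = -4 + v
V = 169730/9 (V = (101070 - 355*376/3)/3 = (101070 - 1*133480/3)/3 = (101070 - 133480/3)/3 = (1/3)*(169730/3) = 169730/9 ≈ 18859.)
sqrt(V + L((-12 + 10)**2, -612)) = sqrt(169730/9 + (-4 + (-12 + 10)**2)) = sqrt(169730/9 + (-4 + (-2)**2)) = sqrt(169730/9 + (-4 + 4)) = sqrt(169730/9 + 0) = sqrt(169730/9) = sqrt(169730)/3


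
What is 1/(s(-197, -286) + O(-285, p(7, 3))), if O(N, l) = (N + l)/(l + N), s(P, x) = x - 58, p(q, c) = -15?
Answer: -1/343 ≈ -0.0029155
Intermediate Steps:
s(P, x) = -58 + x
O(N, l) = 1 (O(N, l) = (N + l)/(N + l) = 1)
1/(s(-197, -286) + O(-285, p(7, 3))) = 1/((-58 - 286) + 1) = 1/(-344 + 1) = 1/(-343) = -1/343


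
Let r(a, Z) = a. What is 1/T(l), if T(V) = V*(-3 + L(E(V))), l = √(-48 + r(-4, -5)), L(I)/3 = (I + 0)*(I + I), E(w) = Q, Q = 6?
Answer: -I*√13/5538 ≈ -0.00065106*I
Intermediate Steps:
E(w) = 6
L(I) = 6*I² (L(I) = 3*((I + 0)*(I + I)) = 3*(I*(2*I)) = 3*(2*I²) = 6*I²)
l = 2*I*√13 (l = √(-48 - 4) = √(-52) = 2*I*√13 ≈ 7.2111*I)
T(V) = 213*V (T(V) = V*(-3 + 6*6²) = V*(-3 + 6*36) = V*(-3 + 216) = V*213 = 213*V)
1/T(l) = 1/(213*(2*I*√13)) = 1/(426*I*√13) = -I*√13/5538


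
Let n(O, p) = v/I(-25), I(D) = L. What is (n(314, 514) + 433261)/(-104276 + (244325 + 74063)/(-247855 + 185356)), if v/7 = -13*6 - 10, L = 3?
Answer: -326090917/78523664 ≈ -4.1528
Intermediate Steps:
I(D) = 3
v = -616 (v = 7*(-13*6 - 10) = 7*(-78 - 10) = 7*(-88) = -616)
n(O, p) = -616/3
(n(314, 514) + 433261)/(-104276 + (244325 + 74063)/(-247855 + 185356)) = (-616/3 + 433261)/(-104276 + (244325 + 74063)/(-247855 + 185356)) = 1299167/(3*(-104276 + 318388/(-62499))) = 1299167/(3*(-104276 + 318388*(-1/62499))) = 1299167/(3*(-104276 - 3836/753)) = 1299167/(3*(-78523664/753)) = (1299167/3)*(-753/78523664) = -326090917/78523664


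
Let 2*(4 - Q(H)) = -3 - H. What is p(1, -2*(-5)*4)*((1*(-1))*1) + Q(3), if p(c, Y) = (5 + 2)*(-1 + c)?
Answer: 7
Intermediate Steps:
Q(H) = 11/2 + H/2 (Q(H) = 4 - (-3 - H)/2 = 4 + (3/2 + H/2) = 11/2 + H/2)
p(c, Y) = -7 + 7*c (p(c, Y) = 7*(-1 + c) = -7 + 7*c)
p(1, -2*(-5)*4)*((1*(-1))*1) + Q(3) = (-7 + 7*1)*((1*(-1))*1) + (11/2 + (½)*3) = (-7 + 7)*(-1*1) + (11/2 + 3/2) = 0*(-1) + 7 = 0 + 7 = 7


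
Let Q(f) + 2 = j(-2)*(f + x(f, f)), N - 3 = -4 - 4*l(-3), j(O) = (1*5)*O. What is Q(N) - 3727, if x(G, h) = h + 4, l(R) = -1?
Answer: -3829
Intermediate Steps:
x(G, h) = 4 + h
j(O) = 5*O
N = 3 (N = 3 + (-4 - 4*(-1)) = 3 + (-4 + 4) = 3 + 0 = 3)
Q(f) = -42 - 20*f (Q(f) = -2 + (5*(-2))*(f + (4 + f)) = -2 - 10*(4 + 2*f) = -2 + (-40 - 20*f) = -42 - 20*f)
Q(N) - 3727 = (-42 - 20*3) - 3727 = (-42 - 60) - 3727 = -102 - 3727 = -3829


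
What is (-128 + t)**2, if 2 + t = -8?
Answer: 19044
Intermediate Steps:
t = -10 (t = -2 - 8 = -10)
(-128 + t)**2 = (-128 - 10)**2 = (-138)**2 = 19044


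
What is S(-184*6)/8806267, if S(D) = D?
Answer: -1104/8806267 ≈ -0.00012537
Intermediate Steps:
S(-184*6)/8806267 = -184*6/8806267 = -1104*1/8806267 = -1104/8806267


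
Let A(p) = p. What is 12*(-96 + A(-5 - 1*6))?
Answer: -1284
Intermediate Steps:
12*(-96 + A(-5 - 1*6)) = 12*(-96 + (-5 - 1*6)) = 12*(-96 + (-5 - 6)) = 12*(-96 - 11) = 12*(-107) = -1284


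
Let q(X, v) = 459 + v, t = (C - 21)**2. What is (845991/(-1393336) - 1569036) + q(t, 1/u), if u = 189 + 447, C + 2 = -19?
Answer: -347503347820883/221540424 ≈ -1.5686e+6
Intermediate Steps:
C = -21 (C = -2 - 19 = -21)
u = 636
t = 1764 (t = (-21 - 21)**2 = (-42)**2 = 1764)
(845991/(-1393336) - 1569036) + q(t, 1/u) = (845991/(-1393336) - 1569036) + (459 + 1/636) = (845991*(-1/1393336) - 1569036) + (459 + 1/636) = (-845991/1393336 - 1569036) + 291925/636 = -2186195190087/1393336 + 291925/636 = -347503347820883/221540424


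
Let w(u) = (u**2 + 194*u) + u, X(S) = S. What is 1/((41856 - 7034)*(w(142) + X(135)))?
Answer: 1/1671072958 ≈ 5.9842e-10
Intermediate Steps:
w(u) = u**2 + 195*u
1/((41856 - 7034)*(w(142) + X(135))) = 1/((41856 - 7034)*(142*(195 + 142) + 135)) = 1/(34822*(142*337 + 135)) = 1/(34822*(47854 + 135)) = 1/(34822*47989) = 1/1671072958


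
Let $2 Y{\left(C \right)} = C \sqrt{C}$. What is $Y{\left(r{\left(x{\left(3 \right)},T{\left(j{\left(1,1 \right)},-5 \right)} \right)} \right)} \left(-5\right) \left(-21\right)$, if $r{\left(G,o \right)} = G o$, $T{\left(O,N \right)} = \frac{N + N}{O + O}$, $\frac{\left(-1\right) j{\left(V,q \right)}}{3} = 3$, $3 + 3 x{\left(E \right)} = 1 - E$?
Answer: $- \frac{4375 i \sqrt{3}}{162} \approx - 46.776 i$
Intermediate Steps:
$x{\left(E \right)} = - \frac{2}{3} - \frac{E}{3}$ ($x{\left(E \right)} = -1 + \frac{1 - E}{3} = -1 - \left(- \frac{1}{3} + \frac{E}{3}\right) = - \frac{2}{3} - \frac{E}{3}$)
$j{\left(V,q \right)} = -9$ ($j{\left(V,q \right)} = \left(-3\right) 3 = -9$)
$T{\left(O,N \right)} = \frac{N}{O}$ ($T{\left(O,N \right)} = \frac{2 N}{2 O} = 2 N \frac{1}{2 O} = \frac{N}{O}$)
$Y{\left(C \right)} = \frac{C^{\frac{3}{2}}}{2}$ ($Y{\left(C \right)} = \frac{C \sqrt{C}}{2} = \frac{C^{\frac{3}{2}}}{2}$)
$Y{\left(r{\left(x{\left(3 \right)},T{\left(j{\left(1,1 \right)},-5 \right)} \right)} \right)} \left(-5\right) \left(-21\right) = \frac{\left(\left(- \frac{2}{3} - 1\right) \left(- \frac{5}{-9}\right)\right)^{\frac{3}{2}}}{2} \left(-5\right) \left(-21\right) = \frac{\left(\left(- \frac{2}{3} - 1\right) \left(\left(-5\right) \left(- \frac{1}{9}\right)\right)\right)^{\frac{3}{2}}}{2} \left(-5\right) \left(-21\right) = \frac{\left(\left(- \frac{5}{3}\right) \frac{5}{9}\right)^{\frac{3}{2}}}{2} \left(-5\right) \left(-21\right) = \frac{\left(- \frac{25}{27}\right)^{\frac{3}{2}}}{2} \left(-5\right) \left(-21\right) = \frac{\left(- \frac{125}{243}\right) i \sqrt{3}}{2} \left(-5\right) \left(-21\right) = - \frac{125 i \sqrt{3}}{486} \left(-5\right) \left(-21\right) = \frac{625 i \sqrt{3}}{486} \left(-21\right) = - \frac{4375 i \sqrt{3}}{162}$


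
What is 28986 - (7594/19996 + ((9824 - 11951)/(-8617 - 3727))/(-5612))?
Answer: 10037817844512857/346303365472 ≈ 28986.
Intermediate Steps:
28986 - (7594/19996 + ((9824 - 11951)/(-8617 - 3727))/(-5612)) = 28986 - (7594*(1/19996) - 2127/(-12344)*(-1/5612)) = 28986 - (3797/9998 - 2127*(-1/12344)*(-1/5612)) = 28986 - (3797/9998 + (2127/12344)*(-1/5612)) = 28986 - (3797/9998 - 2127/69274528) = 28986 - 1*131507058535/346303365472 = 28986 - 131507058535/346303365472 = 10037817844512857/346303365472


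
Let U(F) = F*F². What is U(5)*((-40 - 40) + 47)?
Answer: -4125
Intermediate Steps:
U(F) = F³
U(5)*((-40 - 40) + 47) = 5³*((-40 - 40) + 47) = 125*(-80 + 47) = 125*(-33) = -4125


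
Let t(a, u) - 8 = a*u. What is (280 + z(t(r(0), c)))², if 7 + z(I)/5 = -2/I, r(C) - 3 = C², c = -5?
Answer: 2975625/49 ≈ 60727.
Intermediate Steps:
r(C) = 3 + C²
t(a, u) = 8 + a*u
z(I) = -35 - 10/I (z(I) = -35 + 5*(-2/I) = -35 - 10/I)
(280 + z(t(r(0), c)))² = (280 + (-35 - 10/(8 + (3 + 0²)*(-5))))² = (280 + (-35 - 10/(8 + (3 + 0)*(-5))))² = (280 + (-35 - 10/(8 + 3*(-5))))² = (280 + (-35 - 10/(8 - 15)))² = (280 + (-35 - 10/(-7)))² = (280 + (-35 - 10*(-⅐)))² = (280 + (-35 + 10/7))² = (280 - 235/7)² = (1725/7)² = 2975625/49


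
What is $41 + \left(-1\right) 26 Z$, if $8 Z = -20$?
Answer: $106$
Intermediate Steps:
$Z = - \frac{5}{2}$ ($Z = \frac{1}{8} \left(-20\right) = - \frac{5}{2} \approx -2.5$)
$41 + \left(-1\right) 26 Z = 41 + \left(-1\right) 26 \left(- \frac{5}{2}\right) = 41 - -65 = 41 + 65 = 106$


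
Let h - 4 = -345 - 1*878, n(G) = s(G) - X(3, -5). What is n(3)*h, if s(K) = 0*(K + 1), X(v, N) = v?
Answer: 3657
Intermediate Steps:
s(K) = 0 (s(K) = 0*(1 + K) = 0)
n(G) = -3 (n(G) = 0 - 1*3 = 0 - 3 = -3)
h = -1219 (h = 4 + (-345 - 1*878) = 4 + (-345 - 878) = 4 - 1223 = -1219)
n(3)*h = -3*(-1219) = 3657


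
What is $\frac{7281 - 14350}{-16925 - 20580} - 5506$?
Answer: $- \frac{206495461}{37505} \approx -5505.8$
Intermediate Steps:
$\frac{7281 - 14350}{-16925 - 20580} - 5506 = - \frac{7069}{-37505} - 5506 = \left(-7069\right) \left(- \frac{1}{37505}\right) - 5506 = \frac{7069}{37505} - 5506 = - \frac{206495461}{37505}$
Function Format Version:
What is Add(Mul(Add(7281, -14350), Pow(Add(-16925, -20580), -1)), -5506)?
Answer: Rational(-206495461, 37505) ≈ -5505.8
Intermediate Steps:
Add(Mul(Add(7281, -14350), Pow(Add(-16925, -20580), -1)), -5506) = Add(Mul(-7069, Pow(-37505, -1)), -5506) = Add(Mul(-7069, Rational(-1, 37505)), -5506) = Add(Rational(7069, 37505), -5506) = Rational(-206495461, 37505)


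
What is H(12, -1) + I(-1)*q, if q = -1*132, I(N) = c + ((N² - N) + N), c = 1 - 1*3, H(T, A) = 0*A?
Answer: 132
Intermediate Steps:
H(T, A) = 0
c = -2 (c = 1 - 3 = -2)
I(N) = -2 + N² (I(N) = -2 + ((N² - N) + N) = -2 + N²)
q = -132
H(12, -1) + I(-1)*q = 0 + (-2 + (-1)²)*(-132) = 0 + (-2 + 1)*(-132) = 0 - 1*(-132) = 0 + 132 = 132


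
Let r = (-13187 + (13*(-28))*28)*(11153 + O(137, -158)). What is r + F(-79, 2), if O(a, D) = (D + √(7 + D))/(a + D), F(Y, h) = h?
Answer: -1826453189/7 + 7793*I*√151/7 ≈ -2.6092e+8 + 13680.0*I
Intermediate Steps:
O(a, D) = (D + √(7 + D))/(D + a)
r = -1826453203/7 + 7793*I*√151/7 (r = (-13187 + (13*(-28))*28)*(11153 + (-158 + √(7 - 158))/(-158 + 137)) = (-13187 - 364*28)*(11153 + (-158 + √(-151))/(-21)) = (-13187 - 10192)*(11153 - (-158 + I*√151)/21) = -23379*(11153 + (158/21 - I*√151/21)) = -23379*(234371/21 - I*√151/21) = -1826453203/7 + 7793*I*√151/7 ≈ -2.6092e+8 + 13680.0*I)
r + F(-79, 2) = (-1826453203/7 + 7793*I*√151/7) + 2 = -1826453189/7 + 7793*I*√151/7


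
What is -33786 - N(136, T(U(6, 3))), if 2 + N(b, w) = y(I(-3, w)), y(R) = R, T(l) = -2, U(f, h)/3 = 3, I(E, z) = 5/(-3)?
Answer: -101347/3 ≈ -33782.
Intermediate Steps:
I(E, z) = -5/3 (I(E, z) = 5*(-⅓) = -5/3)
U(f, h) = 9 (U(f, h) = 3*3 = 9)
N(b, w) = -11/3 (N(b, w) = -2 - 5/3 = -11/3)
-33786 - N(136, T(U(6, 3))) = -33786 - 1*(-11/3) = -33786 + 11/3 = -101347/3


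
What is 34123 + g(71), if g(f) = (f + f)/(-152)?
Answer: 2593277/76 ≈ 34122.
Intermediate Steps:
g(f) = -f/76
34123 + g(71) = 34123 - 1/76*71 = 34123 - 71/76 = 2593277/76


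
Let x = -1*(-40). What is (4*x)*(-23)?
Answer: -3680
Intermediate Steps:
x = 40
(4*x)*(-23) = (4*40)*(-23) = 160*(-23) = -3680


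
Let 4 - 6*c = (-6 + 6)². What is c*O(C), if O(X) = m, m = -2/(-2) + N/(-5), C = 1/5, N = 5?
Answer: 0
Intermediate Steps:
C = ⅕ ≈ 0.20000
m = 0 (m = -2/(-2) + 5/(-5) = -2*(-½) + 5*(-⅕) = 1 - 1 = 0)
O(X) = 0
c = ⅔ (c = ⅔ - (-6 + 6)²/6 = ⅔ - ⅙*0² = ⅔ - ⅙*0 = ⅔ + 0 = ⅔ ≈ 0.66667)
c*O(C) = (⅔)*0 = 0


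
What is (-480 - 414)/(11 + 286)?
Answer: -298/99 ≈ -3.0101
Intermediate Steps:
(-480 - 414)/(11 + 286) = -894/297 = -894*1/297 = -298/99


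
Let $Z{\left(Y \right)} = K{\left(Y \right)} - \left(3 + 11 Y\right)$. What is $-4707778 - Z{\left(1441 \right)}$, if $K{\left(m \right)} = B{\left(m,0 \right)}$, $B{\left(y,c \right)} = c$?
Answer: $-4691924$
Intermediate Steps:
$K{\left(m \right)} = 0$
$Z{\left(Y \right)} = -3 - 11 Y$ ($Z{\left(Y \right)} = 0 - \left(3 + 11 Y\right) = -3 - 11 Y$)
$-4707778 - Z{\left(1441 \right)} = -4707778 - \left(-3 - 15851\right) = -4707778 - -15854 = -4707778 + 15854 = -4691924$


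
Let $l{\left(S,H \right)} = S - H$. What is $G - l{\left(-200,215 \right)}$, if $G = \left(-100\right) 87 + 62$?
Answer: $-8223$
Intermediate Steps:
$G = -8638$ ($G = -8700 + 62 = -8638$)
$G - l{\left(-200,215 \right)} = -8638 - \left(-200 - 215\right) = -8638 - -415 = -8638 + 415 = -8223$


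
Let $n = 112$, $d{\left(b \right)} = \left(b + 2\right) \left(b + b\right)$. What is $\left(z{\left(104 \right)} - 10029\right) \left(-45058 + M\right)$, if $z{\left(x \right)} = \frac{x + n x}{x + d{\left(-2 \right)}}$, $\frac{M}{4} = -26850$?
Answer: $1511773528$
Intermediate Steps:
$M = -107400$ ($M = 4 \left(-26850\right) = -107400$)
$d{\left(b \right)} = 2 b \left(2 + b\right)$ ($d{\left(b \right)} = \left(2 + b\right) 2 b = 2 b \left(2 + b\right)$)
$z{\left(x \right)} = 113$ ($z{\left(x \right)} = \frac{x + 112 x}{x + 2 \left(-2\right) \left(2 - 2\right)} = \frac{113 x}{x + 2 \left(-2\right) 0} = \frac{113 x}{x + 0} = \frac{113 x}{x} = 113$)
$\left(z{\left(104 \right)} - 10029\right) \left(-45058 + M\right) = \left(113 - 10029\right) \left(-45058 - 107400\right) = \left(-9916\right) \left(-152458\right) = 1511773528$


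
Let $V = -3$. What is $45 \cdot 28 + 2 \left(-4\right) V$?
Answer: $1284$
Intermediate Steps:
$45 \cdot 28 + 2 \left(-4\right) V = 45 \cdot 28 + 2 \left(-4\right) \left(-3\right) = 1260 - -24 = 1260 + 24 = 1284$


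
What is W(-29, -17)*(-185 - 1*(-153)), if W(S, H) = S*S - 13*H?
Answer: -33984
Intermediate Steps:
W(S, H) = S² - 13*H
W(-29, -17)*(-185 - 1*(-153)) = ((-29)² - 13*(-17))*(-185 - 1*(-153)) = (841 + 221)*(-185 + 153) = 1062*(-32) = -33984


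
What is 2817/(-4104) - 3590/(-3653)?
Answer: 493651/1665768 ≈ 0.29635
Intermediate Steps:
2817/(-4104) - 3590/(-3653) = 2817*(-1/4104) - 3590*(-1/3653) = -313/456 + 3590/3653 = 493651/1665768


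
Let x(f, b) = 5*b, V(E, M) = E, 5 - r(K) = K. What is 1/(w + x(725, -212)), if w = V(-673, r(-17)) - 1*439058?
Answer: -1/440791 ≈ -2.2686e-6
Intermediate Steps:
r(K) = 5 - K
w = -439731 (w = -673 - 1*439058 = -673 - 439058 = -439731)
1/(w + x(725, -212)) = 1/(-439731 + 5*(-212)) = 1/(-439731 - 1060) = 1/(-440791) = -1/440791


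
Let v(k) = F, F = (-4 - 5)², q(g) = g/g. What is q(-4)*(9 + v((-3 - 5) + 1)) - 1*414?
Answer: -324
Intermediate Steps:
q(g) = 1
F = 81 (F = (-9)² = 81)
v(k) = 81
q(-4)*(9 + v((-3 - 5) + 1)) - 1*414 = 1*(9 + 81) - 1*414 = 1*90 - 414 = 90 - 414 = -324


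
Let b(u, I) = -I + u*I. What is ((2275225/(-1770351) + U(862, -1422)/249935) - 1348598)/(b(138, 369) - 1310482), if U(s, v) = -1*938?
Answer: 85245476832183749/79640593956145695 ≈ 1.0704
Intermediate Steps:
U(s, v) = -938
b(u, I) = -I + I*u
((2275225/(-1770351) + U(862, -1422)/249935) - 1348598)/(b(138, 369) - 1310482) = ((2275225/(-1770351) - 938/249935) - 1348598)/(369*(-1 + 138) - 1310482) = ((2275225*(-1/1770351) - 938*1/249935) - 1348598)/(369*137 - 1310482) = ((-2275225/1770351 - 134/35705) - 1348598)/(50553 - 1310482) = (-81474135659/63210382455 - 1348598)/(-1259929) = -85245476832183749/63210382455*(-1/1259929) = 85245476832183749/79640593956145695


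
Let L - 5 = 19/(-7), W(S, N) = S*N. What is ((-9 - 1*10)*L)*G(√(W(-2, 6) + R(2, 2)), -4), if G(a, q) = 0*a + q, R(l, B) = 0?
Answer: 1216/7 ≈ 173.71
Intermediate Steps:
W(S, N) = N*S
L = 16/7 (L = 5 + 19/(-7) = 5 + 19*(-⅐) = 5 - 19/7 = 16/7 ≈ 2.2857)
G(a, q) = q (G(a, q) = 0 + q = q)
((-9 - 1*10)*L)*G(√(W(-2, 6) + R(2, 2)), -4) = ((-9 - 1*10)*(16/7))*(-4) = ((-9 - 10)*(16/7))*(-4) = -19*16/7*(-4) = -304/7*(-4) = 1216/7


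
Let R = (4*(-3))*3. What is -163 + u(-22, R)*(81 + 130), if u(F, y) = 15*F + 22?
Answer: -65151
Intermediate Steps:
R = -36 (R = -12*3 = -36)
u(F, y) = 22 + 15*F
-163 + u(-22, R)*(81 + 130) = -163 + (22 + 15*(-22))*(81 + 130) = -163 + (22 - 330)*211 = -163 - 308*211 = -163 - 64988 = -65151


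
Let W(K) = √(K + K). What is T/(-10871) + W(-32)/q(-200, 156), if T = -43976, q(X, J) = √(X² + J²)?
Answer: 43976/10871 + 2*I*√4021/4021 ≈ 4.0453 + 0.03154*I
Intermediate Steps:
q(X, J) = √(J² + X²)
W(K) = √2*√K (W(K) = √(2*K) = √2*√K)
T/(-10871) + W(-32)/q(-200, 156) = -43976/(-10871) + (√2*√(-32))/(√(156² + (-200)²)) = -43976*(-1/10871) + (√2*(4*I*√2))/(√(24336 + 40000)) = 43976/10871 + (8*I)/(√64336) = 43976/10871 + (8*I)/((4*√4021)) = 43976/10871 + (8*I)*(√4021/16084) = 43976/10871 + 2*I*√4021/4021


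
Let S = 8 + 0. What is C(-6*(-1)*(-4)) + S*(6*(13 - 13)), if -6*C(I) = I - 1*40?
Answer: 32/3 ≈ 10.667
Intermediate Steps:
S = 8
C(I) = 20/3 - I/6 (C(I) = -(I - 1*40)/6 = -(I - 40)/6 = -(-40 + I)/6 = 20/3 - I/6)
C(-6*(-1)*(-4)) + S*(6*(13 - 13)) = (20/3 - (-6*(-1))*(-4)/6) + 8*(6*(13 - 13)) = (20/3 - (-4)) + 8*(6*0) = (20/3 - ⅙*(-24)) + 8*0 = (20/3 + 4) + 0 = 32/3 + 0 = 32/3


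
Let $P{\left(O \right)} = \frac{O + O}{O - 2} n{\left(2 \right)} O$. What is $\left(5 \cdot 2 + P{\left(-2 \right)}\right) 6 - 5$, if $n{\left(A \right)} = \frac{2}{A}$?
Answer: $43$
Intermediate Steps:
$P{\left(O \right)} = \frac{2 O^{2}}{-2 + O}$ ($P{\left(O \right)} = \frac{O + O}{O - 2} \cdot \frac{2}{2} O = \frac{2 O}{-2 + O} 2 \cdot \frac{1}{2} O = \frac{2 O}{-2 + O} 1 O = \frac{2 O}{-2 + O} O = \frac{2 O^{2}}{-2 + O}$)
$\left(5 \cdot 2 + P{\left(-2 \right)}\right) 6 - 5 = \left(5 \cdot 2 + \frac{2 \left(-2\right)^{2}}{-2 - 2}\right) 6 - 5 = \left(10 + 2 \cdot 4 \frac{1}{-4}\right) 6 - 5 = \left(10 + 2 \cdot 4 \left(- \frac{1}{4}\right)\right) 6 - 5 = \left(10 - 2\right) 6 - 5 = 8 \cdot 6 - 5 = 48 - 5 = 43$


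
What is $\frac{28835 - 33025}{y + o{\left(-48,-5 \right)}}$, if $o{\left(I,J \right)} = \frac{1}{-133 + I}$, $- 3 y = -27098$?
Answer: $- \frac{455034}{980947} \approx -0.46387$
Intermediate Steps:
$y = \frac{27098}{3}$ ($y = \left(- \frac{1}{3}\right) \left(-27098\right) = \frac{27098}{3} \approx 9032.7$)
$\frac{28835 - 33025}{y + o{\left(-48,-5 \right)}} = \frac{28835 - 33025}{\frac{27098}{3} + \frac{1}{-133 - 48}} = - \frac{4190}{\frac{27098}{3} + \frac{1}{-181}} = - \frac{4190}{\frac{27098}{3} - \frac{1}{181}} = - \frac{4190}{\frac{4904735}{543}} = \left(-4190\right) \frac{543}{4904735} = - \frac{455034}{980947}$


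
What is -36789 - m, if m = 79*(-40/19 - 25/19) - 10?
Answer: -693666/19 ≈ -36509.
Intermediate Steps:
m = -5325/19 (m = 79*(-40*1/19 - 25*1/19) - 10 = 79*(-40/19 - 25/19) - 10 = 79*(-65/19) - 10 = -5135/19 - 10 = -5325/19 ≈ -280.26)
-36789 - m = -36789 - 1*(-5325/19) = -36789 + 5325/19 = -693666/19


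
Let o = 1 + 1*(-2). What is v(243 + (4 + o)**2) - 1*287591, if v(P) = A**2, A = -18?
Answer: -287267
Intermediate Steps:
o = -1 (o = 1 - 2 = -1)
v(P) = 324 (v(P) = (-18)**2 = 324)
v(243 + (4 + o)**2) - 1*287591 = 324 - 1*287591 = 324 - 287591 = -287267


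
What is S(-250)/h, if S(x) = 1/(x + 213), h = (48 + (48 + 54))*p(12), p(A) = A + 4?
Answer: -1/88800 ≈ -1.1261e-5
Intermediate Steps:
p(A) = 4 + A
h = 2400 (h = (48 + (48 + 54))*(4 + 12) = (48 + 102)*16 = 150*16 = 2400)
S(x) = 1/(213 + x)
S(-250)/h = 1/((213 - 250)*2400) = (1/2400)/(-37) = -1/37*1/2400 = -1/88800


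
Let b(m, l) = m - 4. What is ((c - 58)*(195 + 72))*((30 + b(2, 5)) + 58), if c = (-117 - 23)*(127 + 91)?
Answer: -702132036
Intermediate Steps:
c = -30520 (c = -140*218 = -30520)
b(m, l) = -4 + m
((c - 58)*(195 + 72))*((30 + b(2, 5)) + 58) = ((-30520 - 58)*(195 + 72))*((30 + (-4 + 2)) + 58) = (-30578*267)*((30 - 2) + 58) = -8164326*(28 + 58) = -8164326*86 = -702132036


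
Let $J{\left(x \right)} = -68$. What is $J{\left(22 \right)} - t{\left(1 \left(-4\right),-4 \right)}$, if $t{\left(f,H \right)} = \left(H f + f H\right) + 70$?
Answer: $-170$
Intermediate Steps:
$t{\left(f,H \right)} = 70 + 2 H f$ ($t{\left(f,H \right)} = \left(H f + H f\right) + 70 = 2 H f + 70 = 70 + 2 H f$)
$J{\left(22 \right)} - t{\left(1 \left(-4\right),-4 \right)} = -68 - \left(70 + 2 \left(-4\right) 1 \left(-4\right)\right) = -68 - \left(70 + 2 \left(-4\right) \left(-4\right)\right) = -68 - \left(70 + 32\right) = -68 - 102 = -170$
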